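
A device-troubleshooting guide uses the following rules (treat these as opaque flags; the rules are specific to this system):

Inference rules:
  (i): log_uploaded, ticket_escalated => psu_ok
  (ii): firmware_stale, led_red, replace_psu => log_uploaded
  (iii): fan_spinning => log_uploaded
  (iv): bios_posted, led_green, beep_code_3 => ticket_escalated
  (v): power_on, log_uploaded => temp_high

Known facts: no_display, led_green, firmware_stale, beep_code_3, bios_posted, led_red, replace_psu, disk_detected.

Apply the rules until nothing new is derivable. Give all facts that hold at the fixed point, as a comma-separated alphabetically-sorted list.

beep_code_3, bios_posted, disk_detected, firmware_stale, led_green, led_red, log_uploaded, no_display, psu_ok, replace_psu, ticket_escalated

[1] (ii) [firmware_stale, led_red, replace_psu => log_uploaded]; (iv) [bios_posted, led_green, beep_code_3 => ticket_escalated]. ⇒ new: log_uploaded, ticket_escalated.
[2] (i) [log_uploaded, ticket_escalated => psu_ok]. ⇒ new: psu_ok.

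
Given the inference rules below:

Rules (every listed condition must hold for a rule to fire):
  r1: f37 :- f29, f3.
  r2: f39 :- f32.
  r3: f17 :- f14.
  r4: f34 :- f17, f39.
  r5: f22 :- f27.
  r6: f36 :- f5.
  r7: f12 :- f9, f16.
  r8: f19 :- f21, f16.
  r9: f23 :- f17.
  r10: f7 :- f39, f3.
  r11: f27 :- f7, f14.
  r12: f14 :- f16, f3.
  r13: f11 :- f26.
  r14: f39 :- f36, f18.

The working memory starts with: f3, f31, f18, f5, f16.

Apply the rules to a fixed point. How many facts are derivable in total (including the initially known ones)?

14

Round 1: r6 [f36 :- f5.]; r12 [f14 :- f16, f3.]. Adds f36, f14.
Round 2: r3 [f17 :- f14.]; r14 [f39 :- f36, f18.]. Adds f17, f39.
Round 3: r4 [f34 :- f17, f39.]; r9 [f23 :- f17.]; r10 [f7 :- f39, f3.]. Adds f34, f23, f7.
Round 4: r11 [f27 :- f7, f14.]. Adds f27.
Round 5: r5 [f22 :- f27.]. Adds f22.
Closure: {f14, f16, f17, f18, f22, f23, f27, f3, f31, f34, f36, f39, f5, f7} — 14 facts.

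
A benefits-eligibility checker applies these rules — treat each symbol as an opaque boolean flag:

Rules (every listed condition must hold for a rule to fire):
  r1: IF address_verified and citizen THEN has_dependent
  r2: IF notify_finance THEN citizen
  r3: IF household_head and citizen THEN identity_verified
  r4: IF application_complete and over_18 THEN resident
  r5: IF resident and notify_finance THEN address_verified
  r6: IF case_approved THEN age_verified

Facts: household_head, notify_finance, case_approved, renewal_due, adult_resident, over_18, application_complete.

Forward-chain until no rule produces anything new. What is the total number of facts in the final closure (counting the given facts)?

13

[1] r2 [IF notify_finance THEN citizen]; r4 [IF application_complete and over_18 THEN resident]; r6 [IF case_approved THEN age_verified]. ⇒ new: citizen, resident, age_verified.
[2] r3 [IF household_head and citizen THEN identity_verified]; r5 [IF resident and notify_finance THEN address_verified]. ⇒ new: identity_verified, address_verified.
[3] r1 [IF address_verified and citizen THEN has_dependent]. ⇒ new: has_dependent.
Closure: {address_verified, adult_resident, age_verified, application_complete, case_approved, citizen, has_dependent, household_head, identity_verified, notify_finance, over_18, renewal_due, resident} — 13 facts.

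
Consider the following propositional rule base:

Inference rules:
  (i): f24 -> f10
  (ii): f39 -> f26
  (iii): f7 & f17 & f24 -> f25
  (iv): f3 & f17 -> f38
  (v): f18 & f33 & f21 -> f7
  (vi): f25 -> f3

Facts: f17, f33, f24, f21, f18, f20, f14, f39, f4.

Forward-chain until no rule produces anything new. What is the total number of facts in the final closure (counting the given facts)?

15

Round 1 — (i), (ii), (v), derive f10, f26, f7.
Round 2 — (iii), derive f25.
Round 3 — (vi), derive f3.
Round 4 — (iv), derive f38.
Closure: {f10, f14, f17, f18, f20, f21, f24, f25, f26, f3, f33, f38, f39, f4, f7} — 15 facts.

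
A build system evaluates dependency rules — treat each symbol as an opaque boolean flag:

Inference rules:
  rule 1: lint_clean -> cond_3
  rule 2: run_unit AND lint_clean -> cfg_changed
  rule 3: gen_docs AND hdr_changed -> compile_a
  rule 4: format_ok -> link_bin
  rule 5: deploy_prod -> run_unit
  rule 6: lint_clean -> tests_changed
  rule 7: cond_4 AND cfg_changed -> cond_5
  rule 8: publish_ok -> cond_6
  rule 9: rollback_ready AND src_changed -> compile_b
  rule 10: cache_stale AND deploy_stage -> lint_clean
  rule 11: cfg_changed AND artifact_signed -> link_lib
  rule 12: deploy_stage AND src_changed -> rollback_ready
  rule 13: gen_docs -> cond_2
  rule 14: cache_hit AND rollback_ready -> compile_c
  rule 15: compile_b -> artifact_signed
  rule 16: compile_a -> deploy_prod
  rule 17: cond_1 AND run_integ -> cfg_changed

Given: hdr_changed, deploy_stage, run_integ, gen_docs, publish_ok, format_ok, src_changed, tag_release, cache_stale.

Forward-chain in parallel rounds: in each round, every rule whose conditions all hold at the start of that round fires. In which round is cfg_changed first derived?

Round 1: rule 3 [gen_docs AND hdr_changed -> compile_a]; rule 4 [format_ok -> link_bin]; rule 8 [publish_ok -> cond_6]; rule 10 [cache_stale AND deploy_stage -> lint_clean]; rule 12 [deploy_stage AND src_changed -> rollback_ready]; rule 13 [gen_docs -> cond_2]. New: compile_a, link_bin, cond_6, lint_clean, rollback_ready, cond_2.
Round 2: rule 1 [lint_clean -> cond_3]; rule 6 [lint_clean -> tests_changed]; rule 9 [rollback_ready AND src_changed -> compile_b]; rule 16 [compile_a -> deploy_prod]. New: cond_3, tests_changed, compile_b, deploy_prod.
Round 3: rule 5 [deploy_prod -> run_unit]; rule 15 [compile_b -> artifact_signed]. New: run_unit, artifact_signed.
Round 4: rule 2 [run_unit AND lint_clean -> cfg_changed]. New: cfg_changed.
cfg_changed first appears in round 4.

4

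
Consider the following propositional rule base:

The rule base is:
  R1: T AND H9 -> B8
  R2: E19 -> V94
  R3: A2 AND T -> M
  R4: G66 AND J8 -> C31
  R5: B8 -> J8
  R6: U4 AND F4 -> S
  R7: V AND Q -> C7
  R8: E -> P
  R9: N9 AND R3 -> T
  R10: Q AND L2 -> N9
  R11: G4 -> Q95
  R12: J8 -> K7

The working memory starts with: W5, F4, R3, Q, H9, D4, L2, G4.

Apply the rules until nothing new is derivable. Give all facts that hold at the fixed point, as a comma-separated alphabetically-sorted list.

Round 1 fires R10, R11, giving N9, Q95.
Round 2 fires R9, giving T.
Round 3 fires R1, giving B8.
Round 4 fires R5, giving J8.
Round 5 fires R12, giving K7.

B8, D4, F4, G4, H9, J8, K7, L2, N9, Q, Q95, R3, T, W5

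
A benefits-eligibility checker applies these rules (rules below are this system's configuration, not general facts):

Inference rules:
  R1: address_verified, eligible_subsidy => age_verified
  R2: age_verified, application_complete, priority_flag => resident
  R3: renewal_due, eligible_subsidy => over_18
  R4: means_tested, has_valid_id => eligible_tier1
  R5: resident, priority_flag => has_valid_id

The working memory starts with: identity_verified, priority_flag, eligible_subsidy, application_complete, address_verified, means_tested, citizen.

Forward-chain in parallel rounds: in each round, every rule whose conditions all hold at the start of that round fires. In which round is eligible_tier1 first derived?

4

Round 1: R1 [address_verified, eligible_subsidy => age_verified]. Adds age_verified.
Round 2: R2 [age_verified, application_complete, priority_flag => resident]. Adds resident.
Round 3: R5 [resident, priority_flag => has_valid_id]. Adds has_valid_id.
Round 4: R4 [means_tested, has_valid_id => eligible_tier1]. Adds eligible_tier1.
eligible_tier1 first appears in round 4.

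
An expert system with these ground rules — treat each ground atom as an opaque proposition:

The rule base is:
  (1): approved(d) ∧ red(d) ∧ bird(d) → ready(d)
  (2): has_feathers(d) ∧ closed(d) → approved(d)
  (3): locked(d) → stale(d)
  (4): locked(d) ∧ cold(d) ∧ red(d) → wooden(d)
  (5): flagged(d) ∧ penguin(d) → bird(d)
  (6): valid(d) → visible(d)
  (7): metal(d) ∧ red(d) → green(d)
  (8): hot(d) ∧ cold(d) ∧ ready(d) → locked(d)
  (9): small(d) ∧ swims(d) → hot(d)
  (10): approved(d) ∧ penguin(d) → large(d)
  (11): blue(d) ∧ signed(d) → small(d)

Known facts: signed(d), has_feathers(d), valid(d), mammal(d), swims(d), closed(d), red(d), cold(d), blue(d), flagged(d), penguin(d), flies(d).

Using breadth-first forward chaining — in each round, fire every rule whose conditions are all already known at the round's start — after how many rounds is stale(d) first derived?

[1] (2) [has_feathers(d) ∧ closed(d) → approved(d)]; (5) [flagged(d) ∧ penguin(d) → bird(d)]; (6) [valid(d) → visible(d)]; (11) [blue(d) ∧ signed(d) → small(d)]. ⇒ new: approved(d), bird(d), visible(d), small(d).
[2] (1) [approved(d) ∧ red(d) ∧ bird(d) → ready(d)]; (9) [small(d) ∧ swims(d) → hot(d)]; (10) [approved(d) ∧ penguin(d) → large(d)]. ⇒ new: ready(d), hot(d), large(d).
[3] (8) [hot(d) ∧ cold(d) ∧ ready(d) → locked(d)]. ⇒ new: locked(d).
[4] (3) [locked(d) → stale(d)]; (4) [locked(d) ∧ cold(d) ∧ red(d) → wooden(d)]. ⇒ new: stale(d), wooden(d).
stale(d) first appears in round 4.

4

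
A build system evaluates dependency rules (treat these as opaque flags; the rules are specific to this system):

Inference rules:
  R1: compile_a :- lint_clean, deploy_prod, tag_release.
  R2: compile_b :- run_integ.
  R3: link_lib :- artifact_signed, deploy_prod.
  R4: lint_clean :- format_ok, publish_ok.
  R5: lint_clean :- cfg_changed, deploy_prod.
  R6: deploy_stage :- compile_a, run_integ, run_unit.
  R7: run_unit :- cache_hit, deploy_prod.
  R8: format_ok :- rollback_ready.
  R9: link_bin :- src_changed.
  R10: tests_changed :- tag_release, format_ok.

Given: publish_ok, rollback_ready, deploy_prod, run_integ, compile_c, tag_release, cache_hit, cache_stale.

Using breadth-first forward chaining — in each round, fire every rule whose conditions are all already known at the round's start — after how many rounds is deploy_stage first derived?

[1] R2 [compile_b :- run_integ.]; R7 [run_unit :- cache_hit, deploy_prod.]; R8 [format_ok :- rollback_ready.]. ⇒ new: compile_b, run_unit, format_ok.
[2] R4 [lint_clean :- format_ok, publish_ok.]; R10 [tests_changed :- tag_release, format_ok.]. ⇒ new: lint_clean, tests_changed.
[3] R1 [compile_a :- lint_clean, deploy_prod, tag_release.]. ⇒ new: compile_a.
[4] R6 [deploy_stage :- compile_a, run_integ, run_unit.]. ⇒ new: deploy_stage.
deploy_stage first appears in round 4.

4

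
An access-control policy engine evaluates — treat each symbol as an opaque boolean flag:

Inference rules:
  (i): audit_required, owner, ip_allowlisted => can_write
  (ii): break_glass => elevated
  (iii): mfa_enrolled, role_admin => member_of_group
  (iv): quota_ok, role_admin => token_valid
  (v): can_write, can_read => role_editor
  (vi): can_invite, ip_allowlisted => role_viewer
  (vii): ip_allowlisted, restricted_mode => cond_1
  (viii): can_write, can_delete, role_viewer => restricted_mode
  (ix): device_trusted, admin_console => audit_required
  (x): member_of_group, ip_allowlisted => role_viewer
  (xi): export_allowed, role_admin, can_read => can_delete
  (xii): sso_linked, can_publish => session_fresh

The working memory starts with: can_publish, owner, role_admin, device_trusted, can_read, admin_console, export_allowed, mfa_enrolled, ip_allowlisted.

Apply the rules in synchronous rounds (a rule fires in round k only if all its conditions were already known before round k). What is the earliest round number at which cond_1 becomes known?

Round 1 — (iii), (ix), (xi), derive member_of_group, audit_required, can_delete.
Round 2 — (i), (x), derive can_write, role_viewer.
Round 3 — (v), (viii), derive role_editor, restricted_mode.
Round 4 — (vii), derive cond_1.
cond_1 first appears in round 4.

4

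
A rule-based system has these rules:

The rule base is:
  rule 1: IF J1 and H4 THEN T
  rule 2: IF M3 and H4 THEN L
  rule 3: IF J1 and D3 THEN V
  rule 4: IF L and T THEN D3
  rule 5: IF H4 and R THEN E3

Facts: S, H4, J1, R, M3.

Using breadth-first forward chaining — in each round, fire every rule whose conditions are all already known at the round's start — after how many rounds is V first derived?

3

[1] rule 1 [IF J1 and H4 THEN T]; rule 2 [IF M3 and H4 THEN L]; rule 5 [IF H4 and R THEN E3]. ⇒ new: T, L, E3.
[2] rule 4 [IF L and T THEN D3]. ⇒ new: D3.
[3] rule 3 [IF J1 and D3 THEN V]. ⇒ new: V.
V first appears in round 3.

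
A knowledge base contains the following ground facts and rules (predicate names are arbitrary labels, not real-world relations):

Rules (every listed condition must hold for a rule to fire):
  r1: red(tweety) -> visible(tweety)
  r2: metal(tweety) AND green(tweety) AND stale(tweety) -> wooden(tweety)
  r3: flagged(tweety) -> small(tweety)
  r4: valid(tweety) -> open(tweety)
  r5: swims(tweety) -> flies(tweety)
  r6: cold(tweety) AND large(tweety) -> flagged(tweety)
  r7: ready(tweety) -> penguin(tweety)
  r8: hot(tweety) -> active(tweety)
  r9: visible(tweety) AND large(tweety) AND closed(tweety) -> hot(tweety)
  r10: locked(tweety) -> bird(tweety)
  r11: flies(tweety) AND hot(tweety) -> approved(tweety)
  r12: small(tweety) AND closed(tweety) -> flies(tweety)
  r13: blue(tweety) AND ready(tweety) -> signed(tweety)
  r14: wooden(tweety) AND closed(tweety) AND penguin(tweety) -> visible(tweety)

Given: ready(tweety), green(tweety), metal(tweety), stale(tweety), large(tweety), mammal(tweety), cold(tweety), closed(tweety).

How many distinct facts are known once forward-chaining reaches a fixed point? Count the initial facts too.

17

[1] r2 [metal(tweety) AND green(tweety) AND stale(tweety) -> wooden(tweety)]; r6 [cold(tweety) AND large(tweety) -> flagged(tweety)]; r7 [ready(tweety) -> penguin(tweety)]. ⇒ new: wooden(tweety), flagged(tweety), penguin(tweety).
[2] r3 [flagged(tweety) -> small(tweety)]; r14 [wooden(tweety) AND closed(tweety) AND penguin(tweety) -> visible(tweety)]. ⇒ new: small(tweety), visible(tweety).
[3] r9 [visible(tweety) AND large(tweety) AND closed(tweety) -> hot(tweety)]; r12 [small(tweety) AND closed(tweety) -> flies(tweety)]. ⇒ new: hot(tweety), flies(tweety).
[4] r8 [hot(tweety) -> active(tweety)]; r11 [flies(tweety) AND hot(tweety) -> approved(tweety)]. ⇒ new: active(tweety), approved(tweety).
Closure: {active(tweety), approved(tweety), closed(tweety), cold(tweety), flagged(tweety), flies(tweety), green(tweety), hot(tweety), large(tweety), mammal(tweety), metal(tweety), penguin(tweety), ready(tweety), small(tweety), stale(tweety), visible(tweety), wooden(tweety)} — 17 facts.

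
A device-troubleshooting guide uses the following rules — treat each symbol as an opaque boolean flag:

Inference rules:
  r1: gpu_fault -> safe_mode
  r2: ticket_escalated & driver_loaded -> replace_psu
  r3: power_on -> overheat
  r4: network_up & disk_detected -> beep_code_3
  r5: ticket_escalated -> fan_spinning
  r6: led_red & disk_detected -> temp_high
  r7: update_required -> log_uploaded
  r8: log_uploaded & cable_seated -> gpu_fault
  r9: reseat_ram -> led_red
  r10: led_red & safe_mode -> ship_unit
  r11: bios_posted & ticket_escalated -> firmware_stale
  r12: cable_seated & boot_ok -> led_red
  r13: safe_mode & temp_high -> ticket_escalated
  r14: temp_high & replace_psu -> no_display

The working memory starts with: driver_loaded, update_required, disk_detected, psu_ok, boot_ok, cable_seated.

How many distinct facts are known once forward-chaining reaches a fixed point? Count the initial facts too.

16

Round 1: r7 [update_required -> log_uploaded]; r12 [cable_seated & boot_ok -> led_red]. Adds log_uploaded, led_red.
Round 2: r6 [led_red & disk_detected -> temp_high]; r8 [log_uploaded & cable_seated -> gpu_fault]. Adds temp_high, gpu_fault.
Round 3: r1 [gpu_fault -> safe_mode]. Adds safe_mode.
Round 4: r10 [led_red & safe_mode -> ship_unit]; r13 [safe_mode & temp_high -> ticket_escalated]. Adds ship_unit, ticket_escalated.
Round 5: r2 [ticket_escalated & driver_loaded -> replace_psu]; r5 [ticket_escalated -> fan_spinning]. Adds replace_psu, fan_spinning.
Round 6: r14 [temp_high & replace_psu -> no_display]. Adds no_display.
Closure: {boot_ok, cable_seated, disk_detected, driver_loaded, fan_spinning, gpu_fault, led_red, log_uploaded, no_display, psu_ok, replace_psu, safe_mode, ship_unit, temp_high, ticket_escalated, update_required} — 16 facts.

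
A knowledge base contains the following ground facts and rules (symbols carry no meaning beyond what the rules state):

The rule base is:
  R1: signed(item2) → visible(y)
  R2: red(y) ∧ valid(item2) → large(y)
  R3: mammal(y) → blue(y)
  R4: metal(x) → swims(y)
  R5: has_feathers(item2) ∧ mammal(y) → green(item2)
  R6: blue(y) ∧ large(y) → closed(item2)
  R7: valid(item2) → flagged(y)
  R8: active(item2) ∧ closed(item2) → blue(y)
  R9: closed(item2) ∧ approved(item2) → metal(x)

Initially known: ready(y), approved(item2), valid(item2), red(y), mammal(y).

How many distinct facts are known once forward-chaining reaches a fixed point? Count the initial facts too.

11

Round 1 — R2, R3, R7, derive large(y), blue(y), flagged(y).
Round 2 — R6, derive closed(item2).
Round 3 — R9, derive metal(x).
Round 4 — R4, derive swims(y).
Closure: {approved(item2), blue(y), closed(item2), flagged(y), large(y), mammal(y), metal(x), ready(y), red(y), swims(y), valid(item2)} — 11 facts.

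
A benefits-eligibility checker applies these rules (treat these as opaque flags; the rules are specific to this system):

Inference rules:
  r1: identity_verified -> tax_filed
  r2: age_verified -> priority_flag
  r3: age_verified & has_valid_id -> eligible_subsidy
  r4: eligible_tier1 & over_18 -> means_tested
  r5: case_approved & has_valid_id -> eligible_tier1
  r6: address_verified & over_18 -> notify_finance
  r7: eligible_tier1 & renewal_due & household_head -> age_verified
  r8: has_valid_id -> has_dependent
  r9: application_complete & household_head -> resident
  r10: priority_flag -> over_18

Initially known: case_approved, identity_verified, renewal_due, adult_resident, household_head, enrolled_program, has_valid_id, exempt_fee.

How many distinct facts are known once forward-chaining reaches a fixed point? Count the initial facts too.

16

Round 1: r1 [identity_verified -> tax_filed]; r5 [case_approved & has_valid_id -> eligible_tier1]; r8 [has_valid_id -> has_dependent]. New: tax_filed, eligible_tier1, has_dependent.
Round 2: r7 [eligible_tier1 & renewal_due & household_head -> age_verified]. New: age_verified.
Round 3: r2 [age_verified -> priority_flag]; r3 [age_verified & has_valid_id -> eligible_subsidy]. New: priority_flag, eligible_subsidy.
Round 4: r10 [priority_flag -> over_18]. New: over_18.
Round 5: r4 [eligible_tier1 & over_18 -> means_tested]. New: means_tested.
Closure: {adult_resident, age_verified, case_approved, eligible_subsidy, eligible_tier1, enrolled_program, exempt_fee, has_dependent, has_valid_id, household_head, identity_verified, means_tested, over_18, priority_flag, renewal_due, tax_filed} — 16 facts.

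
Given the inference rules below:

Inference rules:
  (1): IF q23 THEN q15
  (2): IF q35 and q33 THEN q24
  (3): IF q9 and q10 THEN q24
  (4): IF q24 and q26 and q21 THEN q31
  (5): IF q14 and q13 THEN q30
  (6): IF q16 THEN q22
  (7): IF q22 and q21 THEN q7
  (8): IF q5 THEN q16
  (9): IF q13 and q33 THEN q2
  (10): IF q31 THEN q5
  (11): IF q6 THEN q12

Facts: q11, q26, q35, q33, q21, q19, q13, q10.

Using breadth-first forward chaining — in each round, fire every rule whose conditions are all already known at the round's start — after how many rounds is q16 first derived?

4

[1] (2) [IF q35 and q33 THEN q24]; (9) [IF q13 and q33 THEN q2]. ⇒ new: q24, q2.
[2] (4) [IF q24 and q26 and q21 THEN q31]. ⇒ new: q31.
[3] (10) [IF q31 THEN q5]. ⇒ new: q5.
[4] (8) [IF q5 THEN q16]. ⇒ new: q16.
q16 first appears in round 4.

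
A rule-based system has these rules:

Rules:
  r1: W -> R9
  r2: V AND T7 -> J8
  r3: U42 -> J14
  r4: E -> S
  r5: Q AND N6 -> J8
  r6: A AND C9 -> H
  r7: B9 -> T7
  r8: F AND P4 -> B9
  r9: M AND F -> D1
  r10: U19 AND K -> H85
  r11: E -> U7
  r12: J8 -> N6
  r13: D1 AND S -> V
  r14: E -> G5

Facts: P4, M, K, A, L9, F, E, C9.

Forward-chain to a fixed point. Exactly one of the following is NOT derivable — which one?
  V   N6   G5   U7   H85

H85

Round 1: r4 [E -> S]; r6 [A AND C9 -> H]; r8 [F AND P4 -> B9]; r9 [M AND F -> D1]; r11 [E -> U7]; r14 [E -> G5]. Adds S, H, B9, D1, U7, G5.
Round 2: r7 [B9 -> T7]; r13 [D1 AND S -> V]. Adds T7, V.
Round 3: r2 [V AND T7 -> J8]. Adds J8.
Round 4: r12 [J8 -> N6]. Adds N6.
Derived: V (round 2), U7 (round 1), N6 (round 4), G5 (round 1). H85 never appears in any round.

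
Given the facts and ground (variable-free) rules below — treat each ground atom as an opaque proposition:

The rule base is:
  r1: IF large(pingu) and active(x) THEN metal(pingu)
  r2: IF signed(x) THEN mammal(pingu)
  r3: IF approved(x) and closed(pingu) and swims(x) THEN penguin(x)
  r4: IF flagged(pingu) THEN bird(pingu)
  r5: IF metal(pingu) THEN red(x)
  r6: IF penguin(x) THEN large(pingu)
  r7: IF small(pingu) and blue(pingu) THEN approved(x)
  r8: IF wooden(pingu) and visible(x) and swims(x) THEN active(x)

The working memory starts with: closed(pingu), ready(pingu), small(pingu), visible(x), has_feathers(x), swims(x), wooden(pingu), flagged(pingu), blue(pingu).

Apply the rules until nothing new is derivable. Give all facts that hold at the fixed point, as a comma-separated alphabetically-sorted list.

active(x), approved(x), bird(pingu), blue(pingu), closed(pingu), flagged(pingu), has_feathers(x), large(pingu), metal(pingu), penguin(x), ready(pingu), red(x), small(pingu), swims(x), visible(x), wooden(pingu)

Round 1 — r4, r7, r8, derive bird(pingu), approved(x), active(x).
Round 2 — r3, derive penguin(x).
Round 3 — r6, derive large(pingu).
Round 4 — r1, derive metal(pingu).
Round 5 — r5, derive red(x).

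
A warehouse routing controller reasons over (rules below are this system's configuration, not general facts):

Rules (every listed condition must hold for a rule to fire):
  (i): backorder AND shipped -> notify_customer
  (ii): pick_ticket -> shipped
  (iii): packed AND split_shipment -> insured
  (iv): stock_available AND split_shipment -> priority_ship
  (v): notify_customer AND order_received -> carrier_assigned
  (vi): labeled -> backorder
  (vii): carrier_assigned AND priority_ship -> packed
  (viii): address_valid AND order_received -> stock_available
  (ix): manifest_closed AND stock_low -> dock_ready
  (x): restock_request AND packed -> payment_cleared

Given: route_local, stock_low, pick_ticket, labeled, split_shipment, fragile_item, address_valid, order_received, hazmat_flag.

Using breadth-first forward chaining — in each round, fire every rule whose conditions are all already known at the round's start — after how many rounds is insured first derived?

5

Round 1 fires (ii), (vi), (viii), giving shipped, backorder, stock_available.
Round 2 fires (i), (iv), giving notify_customer, priority_ship.
Round 3 fires (v), giving carrier_assigned.
Round 4 fires (vii), giving packed.
Round 5 fires (iii), giving insured.
insured first appears in round 5.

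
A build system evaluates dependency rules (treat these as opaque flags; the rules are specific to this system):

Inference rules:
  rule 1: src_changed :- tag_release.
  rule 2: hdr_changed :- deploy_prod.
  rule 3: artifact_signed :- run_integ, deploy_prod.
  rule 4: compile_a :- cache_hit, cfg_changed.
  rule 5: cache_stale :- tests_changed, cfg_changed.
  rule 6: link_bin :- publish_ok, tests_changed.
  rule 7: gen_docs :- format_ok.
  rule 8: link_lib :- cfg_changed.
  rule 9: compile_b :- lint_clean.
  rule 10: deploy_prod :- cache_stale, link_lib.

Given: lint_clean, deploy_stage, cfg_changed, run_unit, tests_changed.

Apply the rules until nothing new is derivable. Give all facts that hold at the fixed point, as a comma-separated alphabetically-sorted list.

Round 1 fires rule 5, rule 8, rule 9, giving cache_stale, link_lib, compile_b.
Round 2 fires rule 10, giving deploy_prod.
Round 3 fires rule 2, giving hdr_changed.

cache_stale, cfg_changed, compile_b, deploy_prod, deploy_stage, hdr_changed, link_lib, lint_clean, run_unit, tests_changed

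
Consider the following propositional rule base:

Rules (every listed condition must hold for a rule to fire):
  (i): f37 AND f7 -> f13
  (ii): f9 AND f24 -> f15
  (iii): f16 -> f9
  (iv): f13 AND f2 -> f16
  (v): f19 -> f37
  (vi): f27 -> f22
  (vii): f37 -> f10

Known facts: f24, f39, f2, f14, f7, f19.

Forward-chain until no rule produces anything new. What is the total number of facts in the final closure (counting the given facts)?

12

Round 1: (v) [f19 -> f37]. Adds f37.
Round 2: (i) [f37 AND f7 -> f13]; (vii) [f37 -> f10]. Adds f13, f10.
Round 3: (iv) [f13 AND f2 -> f16]. Adds f16.
Round 4: (iii) [f16 -> f9]. Adds f9.
Round 5: (ii) [f9 AND f24 -> f15]. Adds f15.
Closure: {f10, f13, f14, f15, f16, f19, f2, f24, f37, f39, f7, f9} — 12 facts.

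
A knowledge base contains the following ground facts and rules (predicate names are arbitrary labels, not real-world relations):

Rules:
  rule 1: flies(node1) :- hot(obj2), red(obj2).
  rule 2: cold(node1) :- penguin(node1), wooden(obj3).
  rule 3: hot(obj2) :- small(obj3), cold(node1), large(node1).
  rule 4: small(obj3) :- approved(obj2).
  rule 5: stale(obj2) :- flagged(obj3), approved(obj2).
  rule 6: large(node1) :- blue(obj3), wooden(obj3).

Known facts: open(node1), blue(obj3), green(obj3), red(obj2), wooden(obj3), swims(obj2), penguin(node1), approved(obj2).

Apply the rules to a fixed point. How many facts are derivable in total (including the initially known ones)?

Round 1: rule 2 [cold(node1) :- penguin(node1), wooden(obj3).]; rule 4 [small(obj3) :- approved(obj2).]; rule 6 [large(node1) :- blue(obj3), wooden(obj3).]. Adds cold(node1), small(obj3), large(node1).
Round 2: rule 3 [hot(obj2) :- small(obj3), cold(node1), large(node1).]. Adds hot(obj2).
Round 3: rule 1 [flies(node1) :- hot(obj2), red(obj2).]. Adds flies(node1).
Closure: {approved(obj2), blue(obj3), cold(node1), flies(node1), green(obj3), hot(obj2), large(node1), open(node1), penguin(node1), red(obj2), small(obj3), swims(obj2), wooden(obj3)} — 13 facts.

13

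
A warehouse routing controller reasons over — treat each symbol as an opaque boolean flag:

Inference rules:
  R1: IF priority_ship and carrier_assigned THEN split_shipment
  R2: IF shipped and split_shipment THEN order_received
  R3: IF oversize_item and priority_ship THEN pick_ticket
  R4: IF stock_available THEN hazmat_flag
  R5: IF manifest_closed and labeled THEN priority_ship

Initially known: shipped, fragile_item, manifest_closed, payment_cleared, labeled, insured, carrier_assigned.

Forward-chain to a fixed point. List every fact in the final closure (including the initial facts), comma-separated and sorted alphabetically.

Round 1: R5 [IF manifest_closed and labeled THEN priority_ship]. Adds priority_ship.
Round 2: R1 [IF priority_ship and carrier_assigned THEN split_shipment]. Adds split_shipment.
Round 3: R2 [IF shipped and split_shipment THEN order_received]. Adds order_received.

carrier_assigned, fragile_item, insured, labeled, manifest_closed, order_received, payment_cleared, priority_ship, shipped, split_shipment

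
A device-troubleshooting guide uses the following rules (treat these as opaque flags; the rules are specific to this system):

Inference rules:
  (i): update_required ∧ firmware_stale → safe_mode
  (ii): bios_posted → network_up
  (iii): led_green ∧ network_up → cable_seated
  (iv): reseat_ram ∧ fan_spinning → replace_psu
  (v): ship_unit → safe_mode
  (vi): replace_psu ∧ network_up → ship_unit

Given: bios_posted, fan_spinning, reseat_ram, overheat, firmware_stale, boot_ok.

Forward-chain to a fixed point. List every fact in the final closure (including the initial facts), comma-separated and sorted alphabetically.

bios_posted, boot_ok, fan_spinning, firmware_stale, network_up, overheat, replace_psu, reseat_ram, safe_mode, ship_unit

Round 1 fires (ii), (iv), giving network_up, replace_psu.
Round 2 fires (vi), giving ship_unit.
Round 3 fires (v), giving safe_mode.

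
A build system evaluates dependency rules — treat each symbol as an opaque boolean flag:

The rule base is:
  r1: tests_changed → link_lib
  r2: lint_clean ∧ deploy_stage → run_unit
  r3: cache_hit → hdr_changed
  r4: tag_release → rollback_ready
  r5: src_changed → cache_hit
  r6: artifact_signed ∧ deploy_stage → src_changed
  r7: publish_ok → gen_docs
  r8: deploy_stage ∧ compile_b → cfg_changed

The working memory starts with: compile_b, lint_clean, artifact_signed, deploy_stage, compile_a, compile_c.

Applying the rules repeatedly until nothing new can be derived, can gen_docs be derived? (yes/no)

Round 1 — r2, r6, r8, derive run_unit, src_changed, cfg_changed.
Round 2 — r5, derive cache_hit.
Round 3 — r3, derive hdr_changed.
Fixed point reached. gen_docs is concluded only by r7; r7 needs publish_ok (never derived).

no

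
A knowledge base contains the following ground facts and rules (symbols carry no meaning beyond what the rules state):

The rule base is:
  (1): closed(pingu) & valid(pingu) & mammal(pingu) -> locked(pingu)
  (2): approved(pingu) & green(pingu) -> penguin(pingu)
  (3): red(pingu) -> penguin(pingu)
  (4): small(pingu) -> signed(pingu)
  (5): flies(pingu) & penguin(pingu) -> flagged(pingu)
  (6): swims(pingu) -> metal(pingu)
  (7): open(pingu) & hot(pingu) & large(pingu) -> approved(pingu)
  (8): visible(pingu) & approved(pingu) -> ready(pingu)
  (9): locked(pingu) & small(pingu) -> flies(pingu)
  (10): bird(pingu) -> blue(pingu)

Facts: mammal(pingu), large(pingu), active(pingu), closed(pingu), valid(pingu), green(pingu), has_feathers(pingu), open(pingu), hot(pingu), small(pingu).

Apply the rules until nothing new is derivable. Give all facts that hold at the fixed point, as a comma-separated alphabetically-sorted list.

active(pingu), approved(pingu), closed(pingu), flagged(pingu), flies(pingu), green(pingu), has_feathers(pingu), hot(pingu), large(pingu), locked(pingu), mammal(pingu), open(pingu), penguin(pingu), signed(pingu), small(pingu), valid(pingu)

Round 1 — (1), (4), (7), derive locked(pingu), signed(pingu), approved(pingu).
Round 2 — (2), (9), derive penguin(pingu), flies(pingu).
Round 3 — (5), derive flagged(pingu).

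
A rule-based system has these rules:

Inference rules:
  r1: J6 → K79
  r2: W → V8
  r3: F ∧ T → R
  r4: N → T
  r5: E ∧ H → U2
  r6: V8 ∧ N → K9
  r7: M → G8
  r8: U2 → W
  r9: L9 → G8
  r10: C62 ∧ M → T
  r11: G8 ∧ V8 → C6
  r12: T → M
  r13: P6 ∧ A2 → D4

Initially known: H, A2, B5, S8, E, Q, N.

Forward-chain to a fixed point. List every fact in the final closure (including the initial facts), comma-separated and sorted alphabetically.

A2, B5, C6, E, G8, H, K9, M, N, Q, S8, T, U2, V8, W

Round 1: r4 [N → T]; r5 [E ∧ H → U2]. Adds T, U2.
Round 2: r8 [U2 → W]; r12 [T → M]. Adds W, M.
Round 3: r2 [W → V8]; r7 [M → G8]. Adds V8, G8.
Round 4: r6 [V8 ∧ N → K9]; r11 [G8 ∧ V8 → C6]. Adds K9, C6.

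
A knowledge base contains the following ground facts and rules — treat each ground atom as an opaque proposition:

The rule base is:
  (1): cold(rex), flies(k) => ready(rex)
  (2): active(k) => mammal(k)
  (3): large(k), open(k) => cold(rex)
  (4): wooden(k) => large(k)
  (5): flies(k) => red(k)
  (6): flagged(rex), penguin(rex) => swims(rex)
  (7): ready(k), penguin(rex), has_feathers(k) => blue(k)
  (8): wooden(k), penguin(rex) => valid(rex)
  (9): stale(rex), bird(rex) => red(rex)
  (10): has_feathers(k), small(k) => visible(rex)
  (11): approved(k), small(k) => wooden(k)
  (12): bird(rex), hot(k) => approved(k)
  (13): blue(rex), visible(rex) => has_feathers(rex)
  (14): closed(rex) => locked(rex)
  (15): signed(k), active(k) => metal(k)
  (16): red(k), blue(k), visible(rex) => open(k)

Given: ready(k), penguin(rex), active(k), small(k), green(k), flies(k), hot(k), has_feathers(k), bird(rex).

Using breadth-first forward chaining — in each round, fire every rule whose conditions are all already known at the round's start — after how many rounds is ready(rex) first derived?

5

Round 1: (2) [active(k) => mammal(k)]; (5) [flies(k) => red(k)]; (7) [ready(k), penguin(rex), has_feathers(k) => blue(k)]; (10) [has_feathers(k), small(k) => visible(rex)]; (12) [bird(rex), hot(k) => approved(k)]. New: mammal(k), red(k), blue(k), visible(rex), approved(k).
Round 2: (11) [approved(k), small(k) => wooden(k)]; (16) [red(k), blue(k), visible(rex) => open(k)]. New: wooden(k), open(k).
Round 3: (4) [wooden(k) => large(k)]; (8) [wooden(k), penguin(rex) => valid(rex)]. New: large(k), valid(rex).
Round 4: (3) [large(k), open(k) => cold(rex)]. New: cold(rex).
Round 5: (1) [cold(rex), flies(k) => ready(rex)]. New: ready(rex).
ready(rex) first appears in round 5.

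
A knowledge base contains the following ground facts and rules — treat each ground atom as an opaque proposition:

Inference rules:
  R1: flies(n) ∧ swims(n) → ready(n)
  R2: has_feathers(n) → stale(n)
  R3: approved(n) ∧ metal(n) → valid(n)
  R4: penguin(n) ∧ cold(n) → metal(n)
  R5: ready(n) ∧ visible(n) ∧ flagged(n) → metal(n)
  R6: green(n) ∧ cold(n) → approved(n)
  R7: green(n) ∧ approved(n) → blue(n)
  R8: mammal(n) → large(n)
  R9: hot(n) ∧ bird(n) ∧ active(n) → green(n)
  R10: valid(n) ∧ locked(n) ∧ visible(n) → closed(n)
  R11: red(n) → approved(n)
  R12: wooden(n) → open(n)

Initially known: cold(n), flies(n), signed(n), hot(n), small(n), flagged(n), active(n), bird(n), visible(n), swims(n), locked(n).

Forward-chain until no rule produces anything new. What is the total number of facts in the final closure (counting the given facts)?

18

[1] R1 [flies(n) ∧ swims(n) → ready(n)]; R9 [hot(n) ∧ bird(n) ∧ active(n) → green(n)]. ⇒ new: ready(n), green(n).
[2] R5 [ready(n) ∧ visible(n) ∧ flagged(n) → metal(n)]; R6 [green(n) ∧ cold(n) → approved(n)]. ⇒ new: metal(n), approved(n).
[3] R3 [approved(n) ∧ metal(n) → valid(n)]; R7 [green(n) ∧ approved(n) → blue(n)]. ⇒ new: valid(n), blue(n).
[4] R10 [valid(n) ∧ locked(n) ∧ visible(n) → closed(n)]. ⇒ new: closed(n).
Closure: {active(n), approved(n), bird(n), blue(n), closed(n), cold(n), flagged(n), flies(n), green(n), hot(n), locked(n), metal(n), ready(n), signed(n), small(n), swims(n), valid(n), visible(n)} — 18 facts.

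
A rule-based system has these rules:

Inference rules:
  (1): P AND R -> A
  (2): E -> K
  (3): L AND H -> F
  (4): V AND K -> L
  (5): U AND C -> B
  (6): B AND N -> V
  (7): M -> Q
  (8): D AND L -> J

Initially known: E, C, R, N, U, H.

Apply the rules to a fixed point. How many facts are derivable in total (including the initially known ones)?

Round 1 — (2), (5), derive K, B.
Round 2 — (6), derive V.
Round 3 — (4), derive L.
Round 4 — (3), derive F.
Closure: {B, C, E, F, H, K, L, N, R, U, V} — 11 facts.

11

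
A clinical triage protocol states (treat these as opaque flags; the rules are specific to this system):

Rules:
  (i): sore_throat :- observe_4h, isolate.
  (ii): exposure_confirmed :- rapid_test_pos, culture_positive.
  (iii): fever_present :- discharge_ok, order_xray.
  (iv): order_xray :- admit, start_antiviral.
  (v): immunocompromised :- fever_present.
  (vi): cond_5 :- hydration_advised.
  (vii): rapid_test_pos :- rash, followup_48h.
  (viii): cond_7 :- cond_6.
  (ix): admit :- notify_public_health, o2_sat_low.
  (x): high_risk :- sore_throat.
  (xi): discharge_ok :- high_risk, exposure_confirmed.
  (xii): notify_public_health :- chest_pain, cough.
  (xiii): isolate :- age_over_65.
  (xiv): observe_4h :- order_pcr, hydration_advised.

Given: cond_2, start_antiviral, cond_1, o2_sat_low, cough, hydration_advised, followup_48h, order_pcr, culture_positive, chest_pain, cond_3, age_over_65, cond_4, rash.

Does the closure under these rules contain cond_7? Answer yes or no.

Round 1: (vi) [cond_5 :- hydration_advised.]; (vii) [rapid_test_pos :- rash, followup_48h.]; (xii) [notify_public_health :- chest_pain, cough.]; (xiii) [isolate :- age_over_65.]; (xiv) [observe_4h :- order_pcr, hydration_advised.]. Adds cond_5, rapid_test_pos, notify_public_health, isolate, observe_4h.
Round 2: (i) [sore_throat :- observe_4h, isolate.]; (ii) [exposure_confirmed :- rapid_test_pos, culture_positive.]; (ix) [admit :- notify_public_health, o2_sat_low.]. Adds sore_throat, exposure_confirmed, admit.
Round 3: (iv) [order_xray :- admit, start_antiviral.]; (x) [high_risk :- sore_throat.]. Adds order_xray, high_risk.
Round 4: (xi) [discharge_ok :- high_risk, exposure_confirmed.]. Adds discharge_ok.
Round 5: (iii) [fever_present :- discharge_ok, order_xray.]. Adds fever_present.
Round 6: (v) [immunocompromised :- fever_present.]. Adds immunocompromised.
Fixed point reached. cond_7 is concluded only by (viii); (viii) needs cond_6 (never derived).

no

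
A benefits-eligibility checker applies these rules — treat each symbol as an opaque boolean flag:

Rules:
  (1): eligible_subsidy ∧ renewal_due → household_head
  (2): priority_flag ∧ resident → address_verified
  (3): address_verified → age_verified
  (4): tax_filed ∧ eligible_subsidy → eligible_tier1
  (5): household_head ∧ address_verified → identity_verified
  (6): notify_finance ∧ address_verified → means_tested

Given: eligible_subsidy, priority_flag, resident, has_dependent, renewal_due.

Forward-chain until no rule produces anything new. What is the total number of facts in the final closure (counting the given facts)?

Round 1: (1) [eligible_subsidy ∧ renewal_due → household_head]; (2) [priority_flag ∧ resident → address_verified]. Adds household_head, address_verified.
Round 2: (3) [address_verified → age_verified]; (5) [household_head ∧ address_verified → identity_verified]. Adds age_verified, identity_verified.
Closure: {address_verified, age_verified, eligible_subsidy, has_dependent, household_head, identity_verified, priority_flag, renewal_due, resident} — 9 facts.

9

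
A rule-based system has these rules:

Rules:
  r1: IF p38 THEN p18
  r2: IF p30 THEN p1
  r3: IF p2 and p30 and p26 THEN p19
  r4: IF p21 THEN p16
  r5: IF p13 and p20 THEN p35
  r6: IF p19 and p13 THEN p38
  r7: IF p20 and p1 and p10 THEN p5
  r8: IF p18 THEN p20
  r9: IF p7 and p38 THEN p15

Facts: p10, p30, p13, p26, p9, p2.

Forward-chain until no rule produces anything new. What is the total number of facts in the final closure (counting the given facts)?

13

Round 1: r2 [IF p30 THEN p1]; r3 [IF p2 and p30 and p26 THEN p19]. Adds p1, p19.
Round 2: r6 [IF p19 and p13 THEN p38]. Adds p38.
Round 3: r1 [IF p38 THEN p18]. Adds p18.
Round 4: r8 [IF p18 THEN p20]. Adds p20.
Round 5: r5 [IF p13 and p20 THEN p35]; r7 [IF p20 and p1 and p10 THEN p5]. Adds p35, p5.
Closure: {p1, p10, p13, p18, p19, p2, p20, p26, p30, p35, p38, p5, p9} — 13 facts.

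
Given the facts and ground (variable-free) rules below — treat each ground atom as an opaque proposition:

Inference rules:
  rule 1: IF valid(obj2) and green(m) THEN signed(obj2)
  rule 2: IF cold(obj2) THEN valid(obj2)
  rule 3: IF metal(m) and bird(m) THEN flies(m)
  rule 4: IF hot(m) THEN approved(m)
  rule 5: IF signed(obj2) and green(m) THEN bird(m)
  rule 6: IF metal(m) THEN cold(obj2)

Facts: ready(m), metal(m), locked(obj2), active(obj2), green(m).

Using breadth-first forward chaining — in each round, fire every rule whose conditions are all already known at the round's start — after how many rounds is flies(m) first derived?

Round 1 fires rule 6, giving cold(obj2).
Round 2 fires rule 2, giving valid(obj2).
Round 3 fires rule 1, giving signed(obj2).
Round 4 fires rule 5, giving bird(m).
Round 5 fires rule 3, giving flies(m).
flies(m) first appears in round 5.

5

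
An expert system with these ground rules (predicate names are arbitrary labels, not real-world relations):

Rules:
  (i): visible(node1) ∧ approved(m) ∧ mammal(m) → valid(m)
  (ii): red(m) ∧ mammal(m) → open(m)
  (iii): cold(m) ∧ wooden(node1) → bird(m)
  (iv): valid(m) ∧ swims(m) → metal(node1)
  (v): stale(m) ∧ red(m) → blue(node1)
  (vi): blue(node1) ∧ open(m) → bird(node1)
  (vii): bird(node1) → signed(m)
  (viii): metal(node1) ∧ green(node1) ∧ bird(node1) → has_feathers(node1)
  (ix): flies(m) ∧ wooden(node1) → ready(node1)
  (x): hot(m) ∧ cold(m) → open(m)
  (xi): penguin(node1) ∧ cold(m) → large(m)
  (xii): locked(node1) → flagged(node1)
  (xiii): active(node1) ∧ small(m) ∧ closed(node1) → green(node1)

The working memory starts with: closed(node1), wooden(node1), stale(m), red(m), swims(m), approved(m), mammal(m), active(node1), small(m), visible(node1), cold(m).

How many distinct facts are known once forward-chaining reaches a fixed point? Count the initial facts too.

20

[1] (i) [visible(node1) ∧ approved(m) ∧ mammal(m) → valid(m)]; (ii) [red(m) ∧ mammal(m) → open(m)]; (iii) [cold(m) ∧ wooden(node1) → bird(m)]; (v) [stale(m) ∧ red(m) → blue(node1)]; (xiii) [active(node1) ∧ small(m) ∧ closed(node1) → green(node1)]. ⇒ new: valid(m), open(m), bird(m), blue(node1), green(node1).
[2] (iv) [valid(m) ∧ swims(m) → metal(node1)]; (vi) [blue(node1) ∧ open(m) → bird(node1)]. ⇒ new: metal(node1), bird(node1).
[3] (vii) [bird(node1) → signed(m)]; (viii) [metal(node1) ∧ green(node1) ∧ bird(node1) → has_feathers(node1)]. ⇒ new: signed(m), has_feathers(node1).
Closure: {active(node1), approved(m), bird(m), bird(node1), blue(node1), closed(node1), cold(m), green(node1), has_feathers(node1), mammal(m), metal(node1), open(m), red(m), signed(m), small(m), stale(m), swims(m), valid(m), visible(node1), wooden(node1)} — 20 facts.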